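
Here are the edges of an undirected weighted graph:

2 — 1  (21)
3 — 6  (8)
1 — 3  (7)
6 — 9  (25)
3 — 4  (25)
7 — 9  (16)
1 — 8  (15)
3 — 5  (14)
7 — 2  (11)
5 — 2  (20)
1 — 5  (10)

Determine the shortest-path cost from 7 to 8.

47

Settle nodes by increasing distance from 7:
7: 0
2: 11  (via 7)
9: 16  (via 7)
5: 31  (via 2)
1: 32  (via 2)
3: 39  (via 1)
6: 41  (via 9)
8: 47  (via 1)
Shortest route: 7–2–1–8 = 47.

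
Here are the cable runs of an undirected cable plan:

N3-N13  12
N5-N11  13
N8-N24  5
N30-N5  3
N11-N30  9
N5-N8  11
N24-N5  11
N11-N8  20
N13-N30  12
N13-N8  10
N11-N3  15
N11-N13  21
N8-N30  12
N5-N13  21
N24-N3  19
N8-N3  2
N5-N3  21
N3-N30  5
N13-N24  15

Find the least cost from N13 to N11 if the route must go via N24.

36

Shortest N13→N24: N13 → N24 = 15
Best N24 to N11: N24 → N8 → N3 → N30 → N11 costing 21
Total via N24: 15 + 21 = 36.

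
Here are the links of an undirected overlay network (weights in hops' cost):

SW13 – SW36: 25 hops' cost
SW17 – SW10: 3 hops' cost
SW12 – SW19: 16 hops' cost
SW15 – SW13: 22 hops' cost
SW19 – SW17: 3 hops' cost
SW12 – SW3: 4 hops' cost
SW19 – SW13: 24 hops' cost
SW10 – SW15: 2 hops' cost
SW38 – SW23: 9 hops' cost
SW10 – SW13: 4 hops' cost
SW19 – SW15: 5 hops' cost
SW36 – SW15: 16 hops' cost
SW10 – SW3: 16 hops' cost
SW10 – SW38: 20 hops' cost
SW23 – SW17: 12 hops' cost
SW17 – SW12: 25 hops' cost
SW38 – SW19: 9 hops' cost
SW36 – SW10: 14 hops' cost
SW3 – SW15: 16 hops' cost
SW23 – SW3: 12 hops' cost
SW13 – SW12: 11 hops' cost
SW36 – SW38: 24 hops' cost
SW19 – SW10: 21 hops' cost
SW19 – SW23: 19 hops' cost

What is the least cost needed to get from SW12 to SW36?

29 hops' cost

Running Dijkstra from SW12:
SW12: 0
SW3: 4  (via SW12)
SW13: 11  (via SW12)
SW10: 15  (via SW13)
SW19: 16  (via SW12)
SW23: 16  (via SW3)
SW15: 17  (via SW10)
SW17: 18  (via SW10)
SW38: 25  (via SW19)
SW36: 29  (via SW10)
Shortest route: SW12 → SW13 → SW10 → SW36 = 29 hops' cost.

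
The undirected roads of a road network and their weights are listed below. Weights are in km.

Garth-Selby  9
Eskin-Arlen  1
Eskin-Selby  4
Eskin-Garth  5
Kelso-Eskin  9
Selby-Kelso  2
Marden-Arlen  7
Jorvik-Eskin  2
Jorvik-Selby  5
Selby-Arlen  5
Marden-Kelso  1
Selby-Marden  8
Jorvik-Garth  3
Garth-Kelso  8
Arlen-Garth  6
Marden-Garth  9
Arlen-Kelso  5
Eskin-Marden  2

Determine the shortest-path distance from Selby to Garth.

Candidate routes:
Selby - Eskin - Jorvik - Garth: 4+2+3 = 9
Selby - Eskin - Garth: 4+5 = 9
Selby - Garth: 9 = 9
Selby - Jorvik - Garth: 5+3 = 8
The minimum is 8 km via Selby - Jorvik - Garth.

8 km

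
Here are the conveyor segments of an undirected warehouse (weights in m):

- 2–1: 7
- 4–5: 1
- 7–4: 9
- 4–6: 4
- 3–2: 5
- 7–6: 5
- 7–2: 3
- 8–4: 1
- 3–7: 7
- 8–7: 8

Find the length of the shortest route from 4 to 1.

Shortest distances from 4:
4: 0
5: 1  (via 4)
8: 1  (via 4)
6: 4  (via 4)
7: 9  (via 4)
2: 12  (via 7)
3: 16  (via 7)
1: 19  (via 2)
Shortest route: 4–7–2–1 = 19 m.

19 m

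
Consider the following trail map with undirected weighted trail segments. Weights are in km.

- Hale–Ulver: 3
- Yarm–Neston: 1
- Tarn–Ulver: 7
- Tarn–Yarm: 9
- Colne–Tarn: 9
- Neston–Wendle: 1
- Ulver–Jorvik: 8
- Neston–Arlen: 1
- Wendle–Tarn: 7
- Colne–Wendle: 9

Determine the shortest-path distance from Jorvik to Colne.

Enumerating some paths:
Jorvik - Ulver - Tarn - Wendle - Colne: 8+7+7+9 = 31
Jorvik - Ulver - Tarn - Colne: 8+7+9 = 24
Cheapest is Jorvik - Ulver - Tarn - Colne at 24 km.

24 km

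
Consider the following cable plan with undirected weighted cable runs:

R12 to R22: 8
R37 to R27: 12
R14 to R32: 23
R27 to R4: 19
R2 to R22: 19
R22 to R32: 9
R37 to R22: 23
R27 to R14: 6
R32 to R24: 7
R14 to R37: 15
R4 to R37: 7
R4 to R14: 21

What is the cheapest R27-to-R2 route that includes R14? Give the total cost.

Shortest R27→R14: R27 → R14 = 6
Best R14 to R2: R14 → R32 → R22 → R2 costing 51
Total via R14: 6 + 51 = 57.

57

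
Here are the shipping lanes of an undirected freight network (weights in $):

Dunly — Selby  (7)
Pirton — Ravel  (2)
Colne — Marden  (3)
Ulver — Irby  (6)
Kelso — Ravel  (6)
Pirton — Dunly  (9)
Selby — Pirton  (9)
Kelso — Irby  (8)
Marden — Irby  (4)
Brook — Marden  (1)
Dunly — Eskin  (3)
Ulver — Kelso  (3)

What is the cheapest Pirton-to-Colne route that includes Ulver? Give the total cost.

$24

Shortest Pirton→Ulver: Pirton → Ravel → Kelso → Ulver = 11
Best Ulver to Colne: Ulver → Irby → Marden → Colne costing 13
Total via Ulver: 11 + 13 = $24.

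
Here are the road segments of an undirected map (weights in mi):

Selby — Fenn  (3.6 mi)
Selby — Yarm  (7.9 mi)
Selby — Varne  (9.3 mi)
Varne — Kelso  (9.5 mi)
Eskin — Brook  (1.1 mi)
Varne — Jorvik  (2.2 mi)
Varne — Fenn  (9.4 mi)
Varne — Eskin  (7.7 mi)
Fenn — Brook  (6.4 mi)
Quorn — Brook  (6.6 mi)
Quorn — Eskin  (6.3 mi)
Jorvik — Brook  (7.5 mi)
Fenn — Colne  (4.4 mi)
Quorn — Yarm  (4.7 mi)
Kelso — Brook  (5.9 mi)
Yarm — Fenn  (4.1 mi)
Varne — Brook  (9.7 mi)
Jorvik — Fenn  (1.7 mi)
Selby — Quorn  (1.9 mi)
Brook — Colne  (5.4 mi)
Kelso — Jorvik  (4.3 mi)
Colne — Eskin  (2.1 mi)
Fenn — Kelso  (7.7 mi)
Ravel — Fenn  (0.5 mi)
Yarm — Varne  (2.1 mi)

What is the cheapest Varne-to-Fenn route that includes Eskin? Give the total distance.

Best Varne to Eskin: Varne–Eskin costing 7.7
Best Eskin to Fenn: Eskin–Colne–Fenn costing 6.5
Total via Eskin: 7.7 + 6.5 = 14.2 mi.

14.2 mi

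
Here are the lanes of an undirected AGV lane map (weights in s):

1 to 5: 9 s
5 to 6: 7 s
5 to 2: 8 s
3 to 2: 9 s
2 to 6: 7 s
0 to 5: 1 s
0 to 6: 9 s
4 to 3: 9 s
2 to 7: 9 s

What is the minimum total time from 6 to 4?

Enumerating some paths:
6 → 5 → 2 → 3 → 4: 7+8+9+9 = 33
6 → 2 → 3 → 4: 7+9+9 = 25
Cheapest is 6 → 2 → 3 → 4 at 25 s.

25 s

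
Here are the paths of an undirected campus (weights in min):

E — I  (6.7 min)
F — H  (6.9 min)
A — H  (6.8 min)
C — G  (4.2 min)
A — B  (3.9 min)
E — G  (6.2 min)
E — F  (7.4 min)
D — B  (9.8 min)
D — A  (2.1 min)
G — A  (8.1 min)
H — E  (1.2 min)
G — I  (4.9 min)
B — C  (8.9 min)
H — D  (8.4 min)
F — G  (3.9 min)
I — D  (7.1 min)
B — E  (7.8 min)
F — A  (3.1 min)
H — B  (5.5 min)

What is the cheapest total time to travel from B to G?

Settle nodes by increasing distance from B:
B: 0
A: 3.9  (via B)
H: 5.5  (via B)
D: 6  (via A)
E: 6.7  (via H)
F: 7  (via A)
C: 8.9  (via B)
G: 10.9  (via F)
Shortest route: B–A–F–G = 10.9 min.

10.9 min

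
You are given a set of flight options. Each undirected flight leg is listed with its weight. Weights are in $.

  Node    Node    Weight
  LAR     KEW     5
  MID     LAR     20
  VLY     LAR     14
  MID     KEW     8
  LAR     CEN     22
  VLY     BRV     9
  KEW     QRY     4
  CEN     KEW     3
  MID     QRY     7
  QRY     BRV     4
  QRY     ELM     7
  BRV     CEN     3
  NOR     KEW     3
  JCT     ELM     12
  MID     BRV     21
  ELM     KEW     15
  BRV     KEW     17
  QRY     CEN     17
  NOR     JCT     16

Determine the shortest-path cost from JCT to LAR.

Candidate routes:
JCT - ELM - QRY - KEW - LAR: 12+7+4+5 = 28
JCT - ELM - KEW - LAR: 12+15+5 = 32
JCT - NOR - KEW - LAR: 16+3+5 = 24
Cheapest is JCT - NOR - KEW - LAR at $24.

$24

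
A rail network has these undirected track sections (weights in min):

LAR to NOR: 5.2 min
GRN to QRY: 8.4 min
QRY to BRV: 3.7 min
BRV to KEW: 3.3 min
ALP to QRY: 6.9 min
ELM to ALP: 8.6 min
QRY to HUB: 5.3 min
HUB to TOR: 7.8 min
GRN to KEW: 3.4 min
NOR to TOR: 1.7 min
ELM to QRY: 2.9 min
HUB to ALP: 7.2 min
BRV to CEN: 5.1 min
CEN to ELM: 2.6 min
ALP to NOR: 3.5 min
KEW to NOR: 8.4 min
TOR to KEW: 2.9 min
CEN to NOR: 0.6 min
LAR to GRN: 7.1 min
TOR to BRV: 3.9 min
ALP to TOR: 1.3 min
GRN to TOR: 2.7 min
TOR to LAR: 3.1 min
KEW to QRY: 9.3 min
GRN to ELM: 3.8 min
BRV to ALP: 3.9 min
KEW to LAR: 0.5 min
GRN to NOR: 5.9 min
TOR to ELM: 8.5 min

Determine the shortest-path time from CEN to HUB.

Enumerating some paths:
CEN–NOR–TOR–ALP–HUB: 0.6+1.7+1.3+7.2 = 10.8
CEN–NOR–TOR–HUB: 0.6+1.7+7.8 = 10.1
CEN–ELM–QRY–HUB: 2.6+2.9+5.3 = 10.8
The minimum is 10.1 min via CEN–NOR–TOR–HUB.

10.1 min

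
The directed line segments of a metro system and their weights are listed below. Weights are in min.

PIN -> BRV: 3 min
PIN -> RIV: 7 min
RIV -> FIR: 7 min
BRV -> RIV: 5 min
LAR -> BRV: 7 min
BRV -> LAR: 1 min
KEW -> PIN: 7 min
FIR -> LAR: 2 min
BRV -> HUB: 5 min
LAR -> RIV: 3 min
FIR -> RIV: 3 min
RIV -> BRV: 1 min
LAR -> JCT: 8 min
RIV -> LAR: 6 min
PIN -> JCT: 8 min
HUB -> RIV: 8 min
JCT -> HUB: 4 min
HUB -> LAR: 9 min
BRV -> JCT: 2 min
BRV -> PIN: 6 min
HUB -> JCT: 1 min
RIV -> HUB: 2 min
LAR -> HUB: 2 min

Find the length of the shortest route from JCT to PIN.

19 min

Shortest distances from JCT:
JCT: 0
HUB: 4  (via JCT)
RIV: 12  (via HUB)
LAR: 13  (via HUB)
BRV: 13  (via RIV)
FIR: 19  (via RIV)
PIN: 19  (via BRV)
Shortest route: JCT–HUB–RIV–BRV–PIN = 19 min.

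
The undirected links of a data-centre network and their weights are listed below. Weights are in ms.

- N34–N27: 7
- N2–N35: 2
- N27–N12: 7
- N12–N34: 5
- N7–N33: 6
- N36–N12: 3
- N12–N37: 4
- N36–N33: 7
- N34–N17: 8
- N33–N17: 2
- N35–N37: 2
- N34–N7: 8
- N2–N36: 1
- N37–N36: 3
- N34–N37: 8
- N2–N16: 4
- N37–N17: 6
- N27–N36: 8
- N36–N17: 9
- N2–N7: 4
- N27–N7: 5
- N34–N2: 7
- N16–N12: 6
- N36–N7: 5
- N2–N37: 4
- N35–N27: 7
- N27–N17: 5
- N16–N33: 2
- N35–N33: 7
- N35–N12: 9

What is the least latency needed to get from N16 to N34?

Running Dijkstra from N16:
N16: 0
N33: 2  (via N16)
N17: 4  (via N33)
N2: 4  (via N16)
N36: 5  (via N2)
N12: 6  (via N16)
N35: 6  (via N2)
N37: 8  (via N2)
N7: 8  (via N33)
N27: 9  (via N17)
N34: 11  (via N2)
Shortest route: N16 → N2 → N34 = 11 ms.

11 ms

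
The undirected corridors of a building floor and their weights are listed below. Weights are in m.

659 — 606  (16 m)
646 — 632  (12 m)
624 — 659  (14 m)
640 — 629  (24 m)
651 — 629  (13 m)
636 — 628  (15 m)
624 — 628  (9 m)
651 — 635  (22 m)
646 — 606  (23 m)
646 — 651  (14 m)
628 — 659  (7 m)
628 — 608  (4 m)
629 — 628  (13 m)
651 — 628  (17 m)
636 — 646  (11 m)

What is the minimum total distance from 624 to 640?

Compare a few routes:
624 - 659 - 628 - 629 - 640: 14+7+13+24 = 58
624 - 628 - 651 - 629 - 640: 9+17+13+24 = 63
624 - 628 - 629 - 640: 9+13+24 = 46
Cheapest is 624 - 628 - 629 - 640 at 46 m.

46 m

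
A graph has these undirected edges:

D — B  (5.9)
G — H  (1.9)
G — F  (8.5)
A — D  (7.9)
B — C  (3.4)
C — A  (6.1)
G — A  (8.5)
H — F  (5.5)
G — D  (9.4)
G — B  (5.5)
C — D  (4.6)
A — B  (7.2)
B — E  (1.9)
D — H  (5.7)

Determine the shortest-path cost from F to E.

Enumerating some paths:
F–H–G–B–E: 5.5+1.9+5.5+1.9 = 14.8
F–G–B–E: 8.5+5.5+1.9 = 15.9
Cheapest is F–H–G–B–E at 14.8.

14.8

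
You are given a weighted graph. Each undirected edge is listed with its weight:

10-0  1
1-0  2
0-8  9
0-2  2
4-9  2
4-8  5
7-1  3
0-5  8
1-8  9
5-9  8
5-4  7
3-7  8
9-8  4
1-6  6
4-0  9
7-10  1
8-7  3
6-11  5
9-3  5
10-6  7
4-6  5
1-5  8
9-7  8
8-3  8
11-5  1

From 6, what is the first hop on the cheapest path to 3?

Compare a few routes:
6 → 1 → 7 → 3: 6+3+8 = 17
6 → 10 → 7 → 3: 7+1+8 = 16
6 → 4 → 9 → 3: 5+2+5 = 12
6 → 4 → 8 → 3: 5+5+8 = 18
The minimum is 12 via 6 → 4 → 9 → 3.
So from 6 the first move is to 4.

4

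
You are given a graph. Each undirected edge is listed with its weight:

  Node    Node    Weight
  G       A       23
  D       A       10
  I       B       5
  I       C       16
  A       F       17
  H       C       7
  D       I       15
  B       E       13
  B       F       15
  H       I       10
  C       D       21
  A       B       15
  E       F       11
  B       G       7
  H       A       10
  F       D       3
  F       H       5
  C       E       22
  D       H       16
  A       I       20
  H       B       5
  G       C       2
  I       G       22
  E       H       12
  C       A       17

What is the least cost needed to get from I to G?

Candidate routes:
I–H–C–G: 10+7+2 = 19
I–B–G: 5+7 = 12
I–C–G: 16+2 = 18
I–B–H–C–G: 5+5+7+2 = 19
Cheapest is I–B–G at 12.

12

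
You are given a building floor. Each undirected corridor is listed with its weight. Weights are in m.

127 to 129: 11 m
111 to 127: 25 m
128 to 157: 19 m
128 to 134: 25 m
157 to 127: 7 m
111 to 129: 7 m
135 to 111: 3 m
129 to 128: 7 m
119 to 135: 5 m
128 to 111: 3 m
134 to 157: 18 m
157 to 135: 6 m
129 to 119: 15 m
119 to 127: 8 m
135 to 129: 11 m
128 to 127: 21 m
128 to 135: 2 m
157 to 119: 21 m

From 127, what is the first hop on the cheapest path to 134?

Candidate routes:
127 - 157 - 134: 7+18 = 25
127 - 119 - 135 - 157 - 134: 8+5+6+18 = 37
The minimum is 25 m via 127 - 157 - 134.
So from 127 the first move is to 157.

157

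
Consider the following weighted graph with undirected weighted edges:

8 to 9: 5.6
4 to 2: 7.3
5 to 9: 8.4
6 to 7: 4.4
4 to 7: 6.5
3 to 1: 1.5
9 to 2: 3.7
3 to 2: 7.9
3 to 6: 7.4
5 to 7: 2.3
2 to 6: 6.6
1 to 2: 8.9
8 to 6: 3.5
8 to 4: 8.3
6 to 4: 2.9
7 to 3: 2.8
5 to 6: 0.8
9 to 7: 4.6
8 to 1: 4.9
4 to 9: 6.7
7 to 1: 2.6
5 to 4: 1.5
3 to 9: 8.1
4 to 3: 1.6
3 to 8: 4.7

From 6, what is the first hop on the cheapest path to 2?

2

Compare a few routes:
6 → 5 → 7 → 9 → 2: 0.8+2.3+4.6+3.7 = 11.4
6 → 5 → 4 → 2: 0.8+1.5+7.3 = 9.6
6 → 4 → 2: 2.9+7.3 = 10.2
6 → 2: 6.6 = 6.6
Cheapest is 6 → 2 at 6.6.
So from 6 the first move is to 2.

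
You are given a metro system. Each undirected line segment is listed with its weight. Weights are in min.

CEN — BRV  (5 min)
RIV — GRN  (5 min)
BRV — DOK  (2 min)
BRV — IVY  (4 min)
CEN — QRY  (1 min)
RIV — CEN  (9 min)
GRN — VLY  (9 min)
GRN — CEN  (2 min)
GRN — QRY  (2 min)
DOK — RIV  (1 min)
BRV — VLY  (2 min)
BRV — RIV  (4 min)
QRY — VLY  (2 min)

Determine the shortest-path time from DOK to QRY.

Shortest distances from DOK:
DOK: 0
RIV: 1  (via DOK)
BRV: 2  (via DOK)
VLY: 4  (via BRV)
GRN: 6  (via RIV)
IVY: 6  (via BRV)
QRY: 6  (via VLY)
Shortest route: DOK–BRV–VLY–QRY = 6 min.

6 min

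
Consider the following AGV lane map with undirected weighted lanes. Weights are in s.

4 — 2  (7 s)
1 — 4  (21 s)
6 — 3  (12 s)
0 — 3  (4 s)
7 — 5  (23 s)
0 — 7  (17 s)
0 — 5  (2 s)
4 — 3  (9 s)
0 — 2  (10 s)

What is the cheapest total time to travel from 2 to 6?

Settle nodes by increasing distance from 2:
2: 0
4: 7  (via 2)
0: 10  (via 2)
5: 12  (via 0)
3: 14  (via 0)
6: 26  (via 3)
Shortest route: 2 → 0 → 3 → 6 = 26 s.

26 s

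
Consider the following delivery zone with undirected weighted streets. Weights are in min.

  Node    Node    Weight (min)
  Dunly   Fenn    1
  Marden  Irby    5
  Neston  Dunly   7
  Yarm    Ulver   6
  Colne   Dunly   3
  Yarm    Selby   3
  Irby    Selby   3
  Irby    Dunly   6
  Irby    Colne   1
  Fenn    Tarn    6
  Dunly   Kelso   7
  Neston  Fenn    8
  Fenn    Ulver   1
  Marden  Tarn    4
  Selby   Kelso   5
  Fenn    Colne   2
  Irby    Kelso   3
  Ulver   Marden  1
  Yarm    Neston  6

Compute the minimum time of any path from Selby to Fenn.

6 min

Shortest distances from Selby:
Selby: 0
Yarm: 3  (via Selby)
Irby: 3  (via Selby)
Colne: 4  (via Irby)
Kelso: 5  (via Selby)
Fenn: 6  (via Colne)
Shortest route: Selby–Irby–Colne–Fenn = 6 min.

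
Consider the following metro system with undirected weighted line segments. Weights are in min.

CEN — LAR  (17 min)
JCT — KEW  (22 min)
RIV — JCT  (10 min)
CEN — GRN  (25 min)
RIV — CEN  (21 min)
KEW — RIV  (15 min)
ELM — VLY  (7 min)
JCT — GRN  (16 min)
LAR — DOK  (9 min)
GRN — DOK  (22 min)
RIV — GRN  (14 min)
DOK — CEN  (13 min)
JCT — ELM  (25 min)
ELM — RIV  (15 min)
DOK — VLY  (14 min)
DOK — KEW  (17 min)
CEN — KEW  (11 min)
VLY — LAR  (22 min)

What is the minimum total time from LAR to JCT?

47 min

Enumerating some paths:
LAR - DOK - KEW - JCT: 9+17+22 = 48
LAR - DOK - GRN - JCT: 9+22+16 = 47
Cheapest is LAR - DOK - GRN - JCT at 47 min.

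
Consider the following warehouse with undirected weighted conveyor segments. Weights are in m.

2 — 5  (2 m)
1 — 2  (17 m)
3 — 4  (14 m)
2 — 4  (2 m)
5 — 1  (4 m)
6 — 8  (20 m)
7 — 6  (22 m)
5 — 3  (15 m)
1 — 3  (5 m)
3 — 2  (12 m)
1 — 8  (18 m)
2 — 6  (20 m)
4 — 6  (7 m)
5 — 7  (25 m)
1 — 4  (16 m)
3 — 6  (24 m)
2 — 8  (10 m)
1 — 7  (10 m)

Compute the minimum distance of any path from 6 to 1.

15 m

Candidate routes:
6 → 4 → 3 → 1: 7+14+5 = 26
6 → 2 → 5 → 1: 20+2+4 = 26
6 → 4 → 2 → 5 → 1: 7+2+2+4 = 15
6 → 4 → 1: 7+16 = 23
The minimum is 15 m via 6 → 4 → 2 → 5 → 1.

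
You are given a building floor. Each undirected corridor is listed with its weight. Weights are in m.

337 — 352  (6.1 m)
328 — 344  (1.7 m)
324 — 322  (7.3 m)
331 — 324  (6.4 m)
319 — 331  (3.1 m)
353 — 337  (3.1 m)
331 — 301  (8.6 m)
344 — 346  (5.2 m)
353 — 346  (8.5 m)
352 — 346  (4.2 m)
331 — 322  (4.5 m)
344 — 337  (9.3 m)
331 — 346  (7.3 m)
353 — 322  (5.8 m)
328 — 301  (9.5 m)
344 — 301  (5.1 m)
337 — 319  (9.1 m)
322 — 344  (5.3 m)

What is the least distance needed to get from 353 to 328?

12.8 m

Candidate routes:
353 → 337 → 352 → 346 → 344 → 328: 3.1+6.1+4.2+5.2+1.7 = 20.3
353 → 322 → 344 → 328: 5.8+5.3+1.7 = 12.8
353 → 337 → 344 → 328: 3.1+9.3+1.7 = 14.1
353 → 346 → 344 → 328: 8.5+5.2+1.7 = 15.4
The minimum is 12.8 m via 353 → 322 → 344 → 328.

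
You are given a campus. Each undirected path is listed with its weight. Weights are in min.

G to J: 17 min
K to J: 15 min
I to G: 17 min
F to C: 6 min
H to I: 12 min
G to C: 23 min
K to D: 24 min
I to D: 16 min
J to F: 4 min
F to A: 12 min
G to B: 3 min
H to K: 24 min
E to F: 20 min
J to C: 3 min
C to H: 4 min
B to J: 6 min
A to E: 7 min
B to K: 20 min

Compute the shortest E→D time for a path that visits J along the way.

Best E to J: E → A → F → J costing 23
Shortest J→D: J → C → H → I → D = 35
Total via J: 23 + 35 = 58 min.

58 min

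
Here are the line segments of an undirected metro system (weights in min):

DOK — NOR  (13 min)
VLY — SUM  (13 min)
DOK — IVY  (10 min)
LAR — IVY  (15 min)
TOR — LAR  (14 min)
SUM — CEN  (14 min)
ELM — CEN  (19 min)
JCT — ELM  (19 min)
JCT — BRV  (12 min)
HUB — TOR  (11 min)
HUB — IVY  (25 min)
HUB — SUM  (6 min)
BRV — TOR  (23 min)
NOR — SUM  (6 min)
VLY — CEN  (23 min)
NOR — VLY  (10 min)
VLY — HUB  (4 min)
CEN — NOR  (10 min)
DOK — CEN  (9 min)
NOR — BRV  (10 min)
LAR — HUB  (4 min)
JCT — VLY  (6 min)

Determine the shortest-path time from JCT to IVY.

Running Dijkstra from JCT:
JCT: 0
VLY: 6  (via JCT)
HUB: 10  (via VLY)
BRV: 12  (via JCT)
LAR: 14  (via HUB)
NOR: 16  (via VLY)
SUM: 16  (via HUB)
ELM: 19  (via JCT)
TOR: 21  (via HUB)
CEN: 26  (via NOR)
IVY: 29  (via LAR)
Shortest route: JCT–VLY–HUB–LAR–IVY = 29 min.

29 min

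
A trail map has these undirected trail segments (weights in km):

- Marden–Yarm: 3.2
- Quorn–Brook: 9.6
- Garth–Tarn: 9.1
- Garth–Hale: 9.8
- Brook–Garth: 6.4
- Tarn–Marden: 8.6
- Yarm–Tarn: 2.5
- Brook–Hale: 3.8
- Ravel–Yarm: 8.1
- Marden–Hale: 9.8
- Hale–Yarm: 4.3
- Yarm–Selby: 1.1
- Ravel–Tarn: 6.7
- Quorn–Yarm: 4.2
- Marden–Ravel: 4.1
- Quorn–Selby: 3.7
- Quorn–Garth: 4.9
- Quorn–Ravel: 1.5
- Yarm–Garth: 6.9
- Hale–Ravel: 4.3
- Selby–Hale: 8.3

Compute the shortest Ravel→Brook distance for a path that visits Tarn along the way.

17.3 km

Shortest Ravel→Tarn: Ravel → Tarn = 6.7
Best Tarn to Brook: Tarn → Yarm → Hale → Brook costing 10.6
Total via Tarn: 6.7 + 10.6 = 17.3 km.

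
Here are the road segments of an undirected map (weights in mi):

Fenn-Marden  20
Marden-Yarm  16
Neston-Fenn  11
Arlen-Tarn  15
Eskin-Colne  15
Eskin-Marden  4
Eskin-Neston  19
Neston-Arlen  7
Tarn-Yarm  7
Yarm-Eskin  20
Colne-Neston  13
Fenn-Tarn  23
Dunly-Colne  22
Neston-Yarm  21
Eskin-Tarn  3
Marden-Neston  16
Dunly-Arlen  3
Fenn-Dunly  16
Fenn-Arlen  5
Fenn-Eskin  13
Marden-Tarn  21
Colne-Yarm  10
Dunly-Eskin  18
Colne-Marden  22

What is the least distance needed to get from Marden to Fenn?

17 mi

Settle nodes by increasing distance from Marden:
Marden: 0
Eskin: 4  (via Marden)
Tarn: 7  (via Eskin)
Yarm: 14  (via Tarn)
Neston: 16  (via Marden)
Fenn: 17  (via Eskin)
Shortest route: Marden–Eskin–Fenn = 17 mi.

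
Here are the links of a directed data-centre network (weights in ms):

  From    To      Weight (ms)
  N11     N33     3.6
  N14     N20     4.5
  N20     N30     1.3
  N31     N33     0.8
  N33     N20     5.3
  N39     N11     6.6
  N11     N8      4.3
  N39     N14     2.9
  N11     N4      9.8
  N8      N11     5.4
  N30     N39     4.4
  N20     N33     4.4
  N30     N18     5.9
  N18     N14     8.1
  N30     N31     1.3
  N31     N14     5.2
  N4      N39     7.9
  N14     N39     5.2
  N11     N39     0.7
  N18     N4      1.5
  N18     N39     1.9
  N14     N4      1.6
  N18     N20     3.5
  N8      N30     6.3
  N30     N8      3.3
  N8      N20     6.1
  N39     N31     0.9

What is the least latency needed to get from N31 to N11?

16.1 ms

Enumerating some paths:
N31 - N14 - N39 - N11: 5.2+5.2+6.6 = 17
N31 - N33 - N20 - N30 - N8 - N11: 0.8+5.3+1.3+3.3+5.4 = 16.1
N31 - N33 - N20 - N30 - N39 - N11: 0.8+5.3+1.3+4.4+6.6 = 18.4
N31 - N14 - N20 - N30 - N8 - N11: 5.2+4.5+1.3+3.3+5.4 = 19.7
Cheapest is N31 - N33 - N20 - N30 - N8 - N11 at 16.1 ms.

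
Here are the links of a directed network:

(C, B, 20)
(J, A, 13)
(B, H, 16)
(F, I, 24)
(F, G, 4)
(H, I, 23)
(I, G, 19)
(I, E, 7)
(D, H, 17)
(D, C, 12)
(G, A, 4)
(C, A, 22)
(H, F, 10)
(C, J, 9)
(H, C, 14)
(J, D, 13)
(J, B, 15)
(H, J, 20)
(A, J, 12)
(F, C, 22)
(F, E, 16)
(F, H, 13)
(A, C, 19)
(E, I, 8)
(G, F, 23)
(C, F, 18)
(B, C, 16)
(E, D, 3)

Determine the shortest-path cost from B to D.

Running Dijkstra from B:
B: 0
C: 16  (via B)
H: 16  (via B)
J: 25  (via C)
F: 26  (via H)
G: 30  (via F)
A: 34  (via G)
D: 38  (via J)
Shortest route: B → C → J → D = 38.

38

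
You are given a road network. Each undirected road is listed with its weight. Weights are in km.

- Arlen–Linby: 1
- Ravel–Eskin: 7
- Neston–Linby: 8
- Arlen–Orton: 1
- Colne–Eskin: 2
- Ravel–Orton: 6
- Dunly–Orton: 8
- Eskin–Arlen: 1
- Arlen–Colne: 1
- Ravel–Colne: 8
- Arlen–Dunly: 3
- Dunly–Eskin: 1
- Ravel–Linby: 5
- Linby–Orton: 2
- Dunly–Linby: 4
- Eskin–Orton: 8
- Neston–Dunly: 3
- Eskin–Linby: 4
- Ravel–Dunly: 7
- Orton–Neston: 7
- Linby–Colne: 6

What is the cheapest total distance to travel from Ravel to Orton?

Shortest distances from Ravel:
Ravel: 0
Linby: 5  (via Ravel)
Arlen: 6  (via Linby)
Orton: 6  (via Ravel)
Shortest route: Ravel → Orton = 6 km.

6 km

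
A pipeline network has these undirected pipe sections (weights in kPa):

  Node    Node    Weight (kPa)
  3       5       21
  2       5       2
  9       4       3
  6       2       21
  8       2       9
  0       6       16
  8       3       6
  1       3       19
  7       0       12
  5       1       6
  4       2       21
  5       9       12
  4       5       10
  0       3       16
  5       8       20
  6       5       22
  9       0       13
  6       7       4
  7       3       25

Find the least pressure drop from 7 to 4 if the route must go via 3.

Shortest 7→3: 7–3 = 25
Best 3 to 4: 3–8–2–5–4 costing 27
Total via 3: 25 + 27 = 52 kPa.

52 kPa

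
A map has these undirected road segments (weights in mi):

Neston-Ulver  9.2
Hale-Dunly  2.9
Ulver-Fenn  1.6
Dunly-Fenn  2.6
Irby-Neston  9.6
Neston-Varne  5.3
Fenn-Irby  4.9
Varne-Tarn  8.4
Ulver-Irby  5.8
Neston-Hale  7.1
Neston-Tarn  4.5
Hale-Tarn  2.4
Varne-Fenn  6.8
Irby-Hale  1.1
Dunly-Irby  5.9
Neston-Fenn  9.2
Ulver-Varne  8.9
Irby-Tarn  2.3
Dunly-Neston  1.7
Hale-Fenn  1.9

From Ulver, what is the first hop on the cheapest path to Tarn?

Candidate routes:
Ulver - Fenn - Hale - Tarn: 1.6+1.9+2.4 = 5.9
Ulver - Fenn - Hale - Irby - Tarn: 1.6+1.9+1.1+2.3 = 6.9
The minimum is 5.9 mi via Ulver - Fenn - Hale - Tarn.
So from Ulver the first move is to Fenn.

Fenn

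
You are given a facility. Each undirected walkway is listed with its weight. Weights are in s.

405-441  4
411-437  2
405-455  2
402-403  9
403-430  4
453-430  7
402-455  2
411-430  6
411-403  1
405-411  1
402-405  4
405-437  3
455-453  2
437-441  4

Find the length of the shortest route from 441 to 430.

10 s

Shortest distances from 441:
441: 0
405: 4  (via 441)
437: 4  (via 441)
411: 5  (via 405)
455: 6  (via 405)
403: 6  (via 411)
402: 8  (via 405)
453: 8  (via 455)
430: 10  (via 403)
Shortest route: 441 → 405 → 411 → 403 → 430 = 10 s.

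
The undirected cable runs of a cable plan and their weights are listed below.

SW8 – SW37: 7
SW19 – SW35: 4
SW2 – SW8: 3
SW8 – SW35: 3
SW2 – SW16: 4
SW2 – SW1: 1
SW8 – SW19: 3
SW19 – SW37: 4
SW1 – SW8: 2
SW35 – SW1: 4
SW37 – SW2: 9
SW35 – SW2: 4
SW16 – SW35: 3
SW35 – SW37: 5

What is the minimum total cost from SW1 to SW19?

Settle nodes by increasing distance from SW1:
SW1: 0
SW2: 1  (via SW1)
SW8: 2  (via SW1)
SW35: 4  (via SW1)
SW19: 5  (via SW8)
Shortest route: SW1 → SW8 → SW19 = 5.

5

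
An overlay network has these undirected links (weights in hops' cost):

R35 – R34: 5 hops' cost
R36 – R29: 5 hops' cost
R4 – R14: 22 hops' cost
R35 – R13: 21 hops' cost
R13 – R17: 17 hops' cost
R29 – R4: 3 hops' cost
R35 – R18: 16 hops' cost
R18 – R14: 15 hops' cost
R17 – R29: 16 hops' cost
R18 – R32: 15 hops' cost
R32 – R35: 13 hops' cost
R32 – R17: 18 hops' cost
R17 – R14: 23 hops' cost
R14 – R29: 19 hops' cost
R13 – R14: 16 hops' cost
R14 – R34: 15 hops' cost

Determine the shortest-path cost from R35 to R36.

44 hops' cost

Running Dijkstra from R35:
R35: 0
R34: 5  (via R35)
R32: 13  (via R35)
R18: 16  (via R35)
R14: 20  (via R34)
R13: 21  (via R35)
R17: 31  (via R32)
R29: 39  (via R14)
R4: 42  (via R14)
R36: 44  (via R29)
Shortest route: R35 → R34 → R14 → R29 → R36 = 44 hops' cost.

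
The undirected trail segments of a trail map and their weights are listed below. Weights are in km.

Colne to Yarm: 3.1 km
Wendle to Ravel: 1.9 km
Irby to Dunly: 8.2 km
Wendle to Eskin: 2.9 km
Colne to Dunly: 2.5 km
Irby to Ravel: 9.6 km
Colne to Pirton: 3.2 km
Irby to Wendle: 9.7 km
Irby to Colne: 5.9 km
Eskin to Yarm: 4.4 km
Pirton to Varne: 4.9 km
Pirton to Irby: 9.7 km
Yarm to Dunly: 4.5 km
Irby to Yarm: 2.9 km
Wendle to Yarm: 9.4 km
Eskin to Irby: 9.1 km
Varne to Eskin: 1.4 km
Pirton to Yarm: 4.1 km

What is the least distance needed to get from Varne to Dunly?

Compare a few routes:
Varne → Pirton → Yarm → Dunly: 4.9+4.1+4.5 = 13.5
Varne → Pirton → Colne → Dunly: 4.9+3.2+2.5 = 10.6
Varne → Eskin → Yarm → Dunly: 1.4+4.4+4.5 = 10.3
Varne → Eskin → Yarm → Colne → Dunly: 1.4+4.4+3.1+2.5 = 11.4
The minimum is 10.3 km via Varne → Eskin → Yarm → Dunly.

10.3 km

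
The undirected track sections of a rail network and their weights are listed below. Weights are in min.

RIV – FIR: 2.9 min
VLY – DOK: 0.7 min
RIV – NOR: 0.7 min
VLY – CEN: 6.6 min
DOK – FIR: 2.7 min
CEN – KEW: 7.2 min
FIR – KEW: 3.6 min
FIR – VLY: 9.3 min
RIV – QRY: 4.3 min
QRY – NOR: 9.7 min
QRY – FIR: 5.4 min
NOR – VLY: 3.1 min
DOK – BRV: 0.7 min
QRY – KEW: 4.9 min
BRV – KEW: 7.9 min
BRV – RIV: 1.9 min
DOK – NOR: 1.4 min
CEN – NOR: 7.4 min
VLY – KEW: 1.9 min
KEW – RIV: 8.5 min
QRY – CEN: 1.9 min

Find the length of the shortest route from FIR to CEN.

7.3 min

Enumerating some paths:
FIR → DOK → VLY → CEN: 2.7+0.7+6.6 = 10
FIR → QRY → CEN: 5.4+1.9 = 7.3
FIR → RIV → QRY → CEN: 2.9+4.3+1.9 = 9.1
Cheapest is FIR → QRY → CEN at 7.3 min.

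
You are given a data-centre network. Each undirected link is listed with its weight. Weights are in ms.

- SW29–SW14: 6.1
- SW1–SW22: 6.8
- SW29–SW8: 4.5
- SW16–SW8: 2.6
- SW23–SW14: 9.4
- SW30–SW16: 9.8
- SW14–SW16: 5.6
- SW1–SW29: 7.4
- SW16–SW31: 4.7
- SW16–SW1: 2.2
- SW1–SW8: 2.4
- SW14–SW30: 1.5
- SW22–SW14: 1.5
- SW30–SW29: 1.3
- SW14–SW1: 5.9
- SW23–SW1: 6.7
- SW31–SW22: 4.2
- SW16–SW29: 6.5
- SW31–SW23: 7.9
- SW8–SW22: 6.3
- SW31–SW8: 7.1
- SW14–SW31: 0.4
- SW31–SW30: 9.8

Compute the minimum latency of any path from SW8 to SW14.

7.3 ms

Enumerating some paths:
SW8–SW16–SW31–SW14: 2.6+4.7+0.4 = 7.7
SW8–SW31–SW14: 7.1+0.4 = 7.5
SW8–SW22–SW14: 6.3+1.5 = 7.8
SW8–SW29–SW30–SW14: 4.5+1.3+1.5 = 7.3
Cheapest is SW8–SW29–SW30–SW14 at 7.3 ms.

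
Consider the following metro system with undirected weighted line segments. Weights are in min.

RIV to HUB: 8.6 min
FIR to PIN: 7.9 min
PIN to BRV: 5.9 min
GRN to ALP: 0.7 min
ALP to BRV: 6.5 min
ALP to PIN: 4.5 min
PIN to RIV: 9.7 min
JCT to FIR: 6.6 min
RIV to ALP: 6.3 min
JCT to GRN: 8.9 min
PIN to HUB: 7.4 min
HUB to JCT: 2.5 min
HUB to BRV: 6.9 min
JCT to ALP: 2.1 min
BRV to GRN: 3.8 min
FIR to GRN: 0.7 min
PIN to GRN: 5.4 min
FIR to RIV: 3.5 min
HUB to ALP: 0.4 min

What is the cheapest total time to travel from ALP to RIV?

Shortest distances from ALP:
ALP: 0
HUB: 0.4  (via ALP)
GRN: 0.7  (via ALP)
FIR: 1.4  (via GRN)
JCT: 2.1  (via ALP)
BRV: 4.5  (via GRN)
PIN: 4.5  (via ALP)
RIV: 4.9  (via FIR)
Shortest route: ALP → GRN → FIR → RIV = 4.9 min.

4.9 min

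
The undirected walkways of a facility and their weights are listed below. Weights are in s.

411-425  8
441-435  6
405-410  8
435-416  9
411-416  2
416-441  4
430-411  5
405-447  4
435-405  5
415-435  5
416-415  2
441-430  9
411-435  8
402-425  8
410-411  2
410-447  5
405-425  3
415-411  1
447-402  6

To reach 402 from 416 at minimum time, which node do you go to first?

411

Compare a few routes:
416 - 411 - 410 - 447 - 402: 2+2+5+6 = 15
416 - 411 - 425 - 402: 2+8+8 = 18
416 - 415 - 411 - 425 - 402: 2+1+8+8 = 19
416 - 415 - 411 - 410 - 447 - 402: 2+1+2+5+6 = 16
The minimum is 15 s via 416 - 411 - 410 - 447 - 402.
So from 416 the first move is to 411.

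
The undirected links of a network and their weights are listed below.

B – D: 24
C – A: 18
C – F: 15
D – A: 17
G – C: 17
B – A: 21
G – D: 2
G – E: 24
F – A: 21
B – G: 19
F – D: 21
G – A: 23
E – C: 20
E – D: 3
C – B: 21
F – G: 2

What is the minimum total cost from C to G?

Settle nodes by increasing distance from C:
C: 0
F: 15  (via C)
G: 17  (via C)
Shortest route: C → G = 17.

17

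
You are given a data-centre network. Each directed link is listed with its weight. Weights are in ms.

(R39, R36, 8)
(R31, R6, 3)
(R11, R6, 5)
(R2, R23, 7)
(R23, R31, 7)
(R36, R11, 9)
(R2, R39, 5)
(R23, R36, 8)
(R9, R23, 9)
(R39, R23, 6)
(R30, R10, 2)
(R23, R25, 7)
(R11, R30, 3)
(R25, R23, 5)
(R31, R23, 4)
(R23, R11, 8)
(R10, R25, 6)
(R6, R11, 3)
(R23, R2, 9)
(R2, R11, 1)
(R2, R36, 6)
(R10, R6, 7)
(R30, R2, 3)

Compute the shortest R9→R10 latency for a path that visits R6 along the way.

27 ms

Shortest R9→R6: R9–R23–R31–R6 = 19
Shortest R6→R10: R6–R11–R30–R10 = 8
Total via R6: 19 + 8 = 27 ms.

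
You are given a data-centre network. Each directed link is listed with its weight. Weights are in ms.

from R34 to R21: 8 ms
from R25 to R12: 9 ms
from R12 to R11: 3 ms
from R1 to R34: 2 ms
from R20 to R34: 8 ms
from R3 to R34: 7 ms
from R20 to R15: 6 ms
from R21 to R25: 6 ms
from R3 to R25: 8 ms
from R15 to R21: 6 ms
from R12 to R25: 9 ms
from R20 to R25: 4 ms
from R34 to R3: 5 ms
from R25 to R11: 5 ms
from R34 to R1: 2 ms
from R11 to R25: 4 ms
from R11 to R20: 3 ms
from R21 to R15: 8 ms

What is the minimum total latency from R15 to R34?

28 ms

Running Dijkstra from R15:
R15: 0
R21: 6  (via R15)
R25: 12  (via R21)
R11: 17  (via R25)
R20: 20  (via R11)
R12: 21  (via R25)
R34: 28  (via R20)
Shortest route: R15–R21–R25–R11–R20–R34 = 28 ms.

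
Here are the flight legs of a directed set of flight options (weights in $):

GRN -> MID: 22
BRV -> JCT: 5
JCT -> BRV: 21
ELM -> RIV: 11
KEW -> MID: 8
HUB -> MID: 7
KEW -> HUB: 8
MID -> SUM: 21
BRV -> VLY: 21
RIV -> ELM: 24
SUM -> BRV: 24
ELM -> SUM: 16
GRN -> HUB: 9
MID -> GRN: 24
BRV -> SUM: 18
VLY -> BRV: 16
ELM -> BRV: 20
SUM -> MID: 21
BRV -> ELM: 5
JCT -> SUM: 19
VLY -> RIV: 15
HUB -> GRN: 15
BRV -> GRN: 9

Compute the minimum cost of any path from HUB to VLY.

$73

Settle nodes by increasing distance from HUB:
HUB: 0
MID: 7  (via HUB)
GRN: 15  (via HUB)
SUM: 28  (via MID)
BRV: 52  (via SUM)
ELM: 57  (via BRV)
JCT: 57  (via BRV)
RIV: 68  (via ELM)
VLY: 73  (via BRV)
Shortest route: HUB → MID → SUM → BRV → VLY = $73.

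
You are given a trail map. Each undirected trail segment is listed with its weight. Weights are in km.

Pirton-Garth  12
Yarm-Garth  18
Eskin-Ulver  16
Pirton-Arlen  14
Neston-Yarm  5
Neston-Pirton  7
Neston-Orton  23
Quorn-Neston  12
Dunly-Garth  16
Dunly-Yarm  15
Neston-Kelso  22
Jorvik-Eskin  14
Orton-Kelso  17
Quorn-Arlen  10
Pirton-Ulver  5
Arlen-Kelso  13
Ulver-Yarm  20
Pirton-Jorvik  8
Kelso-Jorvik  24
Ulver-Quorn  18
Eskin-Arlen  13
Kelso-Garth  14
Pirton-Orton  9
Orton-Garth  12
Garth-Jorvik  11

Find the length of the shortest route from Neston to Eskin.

Running Dijkstra from Neston:
Neston: 0
Yarm: 5  (via Neston)
Pirton: 7  (via Neston)
Ulver: 12  (via Pirton)
Quorn: 12  (via Neston)
Jorvik: 15  (via Pirton)
Orton: 16  (via Pirton)
Garth: 19  (via Pirton)
Dunly: 20  (via Yarm)
Arlen: 21  (via Pirton)
Kelso: 22  (via Neston)
Eskin: 28  (via Ulver)
Shortest route: Neston → Pirton → Ulver → Eskin = 28 km.

28 km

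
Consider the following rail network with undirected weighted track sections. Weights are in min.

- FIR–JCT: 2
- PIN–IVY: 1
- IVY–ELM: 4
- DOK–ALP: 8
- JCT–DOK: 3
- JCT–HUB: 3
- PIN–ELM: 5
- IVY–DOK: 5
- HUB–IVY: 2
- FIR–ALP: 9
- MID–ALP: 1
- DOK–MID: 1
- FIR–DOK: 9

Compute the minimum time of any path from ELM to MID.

Enumerating some paths:
ELM - PIN - IVY - DOK - MID: 5+1+5+1 = 12
ELM - IVY - DOK - MID: 4+5+1 = 10
ELM - IVY - HUB - JCT - DOK - MID: 4+2+3+3+1 = 13
Cheapest is ELM - IVY - DOK - MID at 10 min.

10 min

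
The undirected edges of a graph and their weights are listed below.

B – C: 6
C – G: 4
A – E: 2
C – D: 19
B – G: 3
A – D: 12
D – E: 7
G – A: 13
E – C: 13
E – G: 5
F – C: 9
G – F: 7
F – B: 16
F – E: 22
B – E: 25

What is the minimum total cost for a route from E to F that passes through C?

18

Shortest E→C: E–G–C = 9
Shortest C→F: C–F = 9
Total via C: 9 + 9 = 18.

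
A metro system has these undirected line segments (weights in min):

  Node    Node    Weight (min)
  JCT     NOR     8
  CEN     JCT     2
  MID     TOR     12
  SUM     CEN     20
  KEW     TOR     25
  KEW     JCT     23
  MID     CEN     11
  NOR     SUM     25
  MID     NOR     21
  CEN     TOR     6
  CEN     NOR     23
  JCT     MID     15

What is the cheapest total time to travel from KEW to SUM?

Settle nodes by increasing distance from KEW:
KEW: 0
JCT: 23  (via KEW)
CEN: 25  (via JCT)
TOR: 25  (via KEW)
NOR: 31  (via JCT)
MID: 36  (via CEN)
SUM: 45  (via CEN)
Shortest route: KEW → JCT → CEN → SUM = 45 min.

45 min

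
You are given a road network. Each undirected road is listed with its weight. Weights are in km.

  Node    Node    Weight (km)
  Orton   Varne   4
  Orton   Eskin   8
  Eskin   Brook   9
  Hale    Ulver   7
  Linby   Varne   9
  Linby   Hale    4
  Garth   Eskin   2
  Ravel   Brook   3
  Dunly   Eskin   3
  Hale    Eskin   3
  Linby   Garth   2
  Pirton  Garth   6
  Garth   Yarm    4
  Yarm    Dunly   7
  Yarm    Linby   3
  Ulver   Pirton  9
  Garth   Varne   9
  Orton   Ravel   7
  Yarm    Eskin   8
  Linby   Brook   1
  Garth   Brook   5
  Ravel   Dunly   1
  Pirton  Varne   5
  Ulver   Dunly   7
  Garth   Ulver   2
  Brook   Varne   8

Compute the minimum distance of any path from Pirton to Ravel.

Settle nodes by increasing distance from Pirton:
Pirton: 0
Varne: 5  (via Pirton)
Garth: 6  (via Pirton)
Eskin: 8  (via Garth)
Ulver: 8  (via Garth)
Linby: 8  (via Garth)
Brook: 9  (via Linby)
Orton: 9  (via Varne)
Yarm: 10  (via Garth)
Hale: 11  (via Eskin)
Dunly: 11  (via Eskin)
Ravel: 12  (via Brook)
Shortest route: Pirton → Garth → Linby → Brook → Ravel = 12 km.

12 km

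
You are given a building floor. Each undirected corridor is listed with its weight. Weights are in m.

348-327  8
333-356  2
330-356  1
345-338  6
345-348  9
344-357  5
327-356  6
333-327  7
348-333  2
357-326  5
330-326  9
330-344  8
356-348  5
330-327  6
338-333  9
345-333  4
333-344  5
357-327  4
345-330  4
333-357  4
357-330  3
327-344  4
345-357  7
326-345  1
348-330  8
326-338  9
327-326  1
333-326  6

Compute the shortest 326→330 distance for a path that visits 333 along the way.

8 m

Shortest 326→333: 326–345–333 = 5
Shortest 333→330: 333–356–330 = 3
Total via 333: 5 + 3 = 8 m.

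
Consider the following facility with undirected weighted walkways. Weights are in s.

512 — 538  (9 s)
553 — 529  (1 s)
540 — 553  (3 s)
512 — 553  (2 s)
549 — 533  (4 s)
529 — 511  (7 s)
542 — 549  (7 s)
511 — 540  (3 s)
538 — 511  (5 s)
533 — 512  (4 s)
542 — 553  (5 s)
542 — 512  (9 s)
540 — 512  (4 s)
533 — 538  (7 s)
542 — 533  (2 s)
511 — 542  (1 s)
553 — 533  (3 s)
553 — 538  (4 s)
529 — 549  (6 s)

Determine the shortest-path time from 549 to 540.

10 s

Compare a few routes:
549–529–553–512–540: 6+1+2+4 = 13
549–533–553–540: 4+3+3 = 10
549–542–511–540: 7+1+3 = 11
549–533–512–540: 4+4+4 = 12
The minimum is 10 s via 549–533–553–540.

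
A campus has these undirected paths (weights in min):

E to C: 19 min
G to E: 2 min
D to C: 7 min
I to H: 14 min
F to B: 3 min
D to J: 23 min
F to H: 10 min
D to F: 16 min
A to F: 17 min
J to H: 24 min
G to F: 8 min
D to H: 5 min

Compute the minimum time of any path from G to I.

32 min

Running Dijkstra from G:
G: 0
E: 2  (via G)
F: 8  (via G)
B: 11  (via F)
H: 18  (via F)
C: 21  (via E)
D: 23  (via H)
A: 25  (via F)
I: 32  (via H)
Shortest route: G–F–H–I = 32 min.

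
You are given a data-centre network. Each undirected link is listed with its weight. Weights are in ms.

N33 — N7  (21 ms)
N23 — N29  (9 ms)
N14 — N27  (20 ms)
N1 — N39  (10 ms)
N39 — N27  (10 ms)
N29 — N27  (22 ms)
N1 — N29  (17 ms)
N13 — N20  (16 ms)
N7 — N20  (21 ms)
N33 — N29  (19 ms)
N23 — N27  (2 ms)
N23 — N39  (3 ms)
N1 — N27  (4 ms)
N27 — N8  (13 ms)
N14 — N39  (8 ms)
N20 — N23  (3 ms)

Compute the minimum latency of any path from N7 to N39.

Compare a few routes:
N7–N20–N23–N27–N39: 21+3+2+10 = 36
N7–N20–N23–N39: 21+3+3 = 27
The minimum is 27 ms via N7–N20–N23–N39.

27 ms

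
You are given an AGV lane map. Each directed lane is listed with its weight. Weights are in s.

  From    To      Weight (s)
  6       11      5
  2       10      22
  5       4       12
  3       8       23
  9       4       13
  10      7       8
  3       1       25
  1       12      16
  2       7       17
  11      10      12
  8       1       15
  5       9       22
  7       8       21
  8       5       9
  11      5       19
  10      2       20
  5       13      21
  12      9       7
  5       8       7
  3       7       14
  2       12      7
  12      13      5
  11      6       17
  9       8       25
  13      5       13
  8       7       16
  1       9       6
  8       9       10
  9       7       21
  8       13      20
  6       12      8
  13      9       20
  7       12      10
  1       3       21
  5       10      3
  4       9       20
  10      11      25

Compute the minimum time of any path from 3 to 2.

55 s

Shortest distances from 3:
3: 0
7: 14  (via 3)
8: 23  (via 3)
12: 24  (via 7)
1: 25  (via 3)
13: 29  (via 12)
9: 31  (via 12)
5: 32  (via 8)
10: 35  (via 5)
4: 44  (via 9)
2: 55  (via 10)
Shortest route: 3 → 8 → 5 → 10 → 2 = 55 s.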